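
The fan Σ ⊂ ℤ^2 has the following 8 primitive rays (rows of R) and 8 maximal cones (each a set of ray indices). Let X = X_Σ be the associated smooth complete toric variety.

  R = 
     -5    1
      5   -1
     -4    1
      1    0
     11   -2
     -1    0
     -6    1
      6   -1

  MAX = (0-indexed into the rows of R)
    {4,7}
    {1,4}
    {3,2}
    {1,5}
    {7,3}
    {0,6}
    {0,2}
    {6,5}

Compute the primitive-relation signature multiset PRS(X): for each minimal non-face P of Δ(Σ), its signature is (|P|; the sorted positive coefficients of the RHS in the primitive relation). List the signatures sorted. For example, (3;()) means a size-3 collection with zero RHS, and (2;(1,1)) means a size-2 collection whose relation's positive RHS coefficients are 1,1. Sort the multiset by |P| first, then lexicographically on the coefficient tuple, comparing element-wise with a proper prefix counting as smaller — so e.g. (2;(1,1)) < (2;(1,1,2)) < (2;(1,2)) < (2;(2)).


20 minimal non-faces of Δ(Σ) (on 8 rays):

  • {0,1}:  v_{0} + v_{1} = 0  ⟹  sig = (2;())
  • {3,5}:  v_{3} + v_{5} = 0  ⟹  sig = (2;())
  • {6,7}:  v_{6} + v_{7} = 0  ⟹  sig = (2;())
  • {0,3}:  v_{0} + v_{3} = v_{2}  ⟹  sig = (2;(1))
  • {0,4}:  v_{0} + v_{4} = v_{7}  ⟹  sig = (2;(1))
  • {0,5}:  v_{0} + v_{5} = v_{6}  ⟹  sig = (2;(1))
  • {0,7}:  v_{0} + v_{7} = v_{3}  ⟹  sig = (2;(1))
  • {1,2}:  v_{1} + v_{2} = v_{3}  ⟹  sig = (2;(1))
  • {1,3}:  v_{1} + v_{3} = v_{7}  ⟹  sig = (2;(1))
  • {1,6}:  v_{1} + v_{6} = v_{5}  ⟹  sig = (2;(1))
  • {1,7}:  v_{1} + v_{7} = v_{4}  ⟹  sig = (2;(1))
  • {2,5}:  v_{2} + v_{5} = v_{0}  ⟹  sig = (2;(1))
  • {3,6}:  v_{3} + v_{6} = v_{0}  ⟹  sig = (2;(1))
  • {4,6}:  v_{4} + v_{6} = v_{1}  ⟹  sig = (2;(1))
  • {5,7}:  v_{5} + v_{7} = v_{1}  ⟹  sig = (2;(1))
  • {2,4}:  v_{2} + v_{4} = v_{3} + v_{7}  ⟹  sig = (2;(1,1))
  • {2,6}:  v_{2} + v_{6} = 2·v_{0}  ⟹  sig = (2;(2))
  • {2,7}:  v_{2} + v_{7} = 2·v_{3}  ⟹  sig = (2;(2))
  • {3,4}:  v_{3} + v_{4} = 2·v_{7}  ⟹  sig = (2;(2))
  • {4,5}:  v_{4} + v_{5} = 2·v_{1}  ⟹  sig = (2;(2))

so the primitive-relation signature multiset is
    (2;())
    (2;())
    (2;())
    (2;(1))
    (2;(1))
    (2;(1))
    (2;(1))
    (2;(1))
    (2;(1))
    (2;(1))
    (2;(1))
    (2;(1))
    (2;(1))
    (2;(1))
    (2;(1))
    (2;(1,1))
    (2;(2))
    (2;(2))
    (2;(2))
    (2;(2))


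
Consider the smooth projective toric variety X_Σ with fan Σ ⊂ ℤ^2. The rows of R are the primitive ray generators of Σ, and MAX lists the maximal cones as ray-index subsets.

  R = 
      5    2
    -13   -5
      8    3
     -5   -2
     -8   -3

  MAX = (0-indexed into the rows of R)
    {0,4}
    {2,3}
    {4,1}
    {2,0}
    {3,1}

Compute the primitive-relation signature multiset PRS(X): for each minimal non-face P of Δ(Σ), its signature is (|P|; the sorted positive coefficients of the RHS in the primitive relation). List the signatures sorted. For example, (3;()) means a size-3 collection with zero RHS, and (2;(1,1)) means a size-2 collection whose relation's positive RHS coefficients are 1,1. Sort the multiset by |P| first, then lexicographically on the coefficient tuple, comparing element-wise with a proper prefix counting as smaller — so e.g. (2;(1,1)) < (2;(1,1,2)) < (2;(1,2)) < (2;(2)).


Σ has 5 primitive collections:

  P = {0,3}:  v_{0} + v_{3} = 0 ; sig = (2;())
  P = {2,4}:  v_{2} + v_{4} = 0 ; sig = (2;())
  P = {0,1}:  v_{0} + v_{1} = v_{4} ; sig = (2;(1))
  P = {1,2}:  v_{1} + v_{2} = v_{3} ; sig = (2;(1))
  P = {3,4}:  v_{3} + v_{4} = v_{1} ; sig = (2;(1))

Hence PRS(X_Σ) =
    |P|=2: 5 collections, coeffs (), (), (1), (1), (1)


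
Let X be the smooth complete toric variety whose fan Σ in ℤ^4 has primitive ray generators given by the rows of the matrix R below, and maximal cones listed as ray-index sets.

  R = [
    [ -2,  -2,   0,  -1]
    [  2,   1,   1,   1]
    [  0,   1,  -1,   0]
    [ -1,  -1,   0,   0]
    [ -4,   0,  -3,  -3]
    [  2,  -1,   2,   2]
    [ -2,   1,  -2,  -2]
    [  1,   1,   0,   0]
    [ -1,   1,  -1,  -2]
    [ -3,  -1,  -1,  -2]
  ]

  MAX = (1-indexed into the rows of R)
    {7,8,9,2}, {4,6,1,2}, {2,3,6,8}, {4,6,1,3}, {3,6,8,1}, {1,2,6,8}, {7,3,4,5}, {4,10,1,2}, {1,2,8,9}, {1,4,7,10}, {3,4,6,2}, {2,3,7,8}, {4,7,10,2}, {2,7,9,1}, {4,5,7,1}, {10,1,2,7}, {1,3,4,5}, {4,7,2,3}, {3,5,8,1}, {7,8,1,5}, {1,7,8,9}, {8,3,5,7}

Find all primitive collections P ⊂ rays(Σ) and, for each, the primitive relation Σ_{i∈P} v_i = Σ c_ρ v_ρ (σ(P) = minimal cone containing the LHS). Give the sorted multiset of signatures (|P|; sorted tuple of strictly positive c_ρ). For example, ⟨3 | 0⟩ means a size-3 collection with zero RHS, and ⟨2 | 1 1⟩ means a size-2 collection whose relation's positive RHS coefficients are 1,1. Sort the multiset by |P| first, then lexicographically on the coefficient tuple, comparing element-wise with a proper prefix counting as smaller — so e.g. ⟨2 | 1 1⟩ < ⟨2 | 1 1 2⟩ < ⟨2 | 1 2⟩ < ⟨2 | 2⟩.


Primitive collections (17):

  {4,8}:  v_{4} + v_{8} = 0  ⇒ sig = ⟨2 | 0⟩
  {6,7}:  v_{6} + v_{7} = 0  ⇒ sig = ⟨2 | 0⟩
  {2,5}:  v_{2} + v_{5} = v_{7}  ⇒ sig = ⟨2 | 1⟩
  {3,9}:  v_{3} + v_{9} = v_{7} + v_{8}  ⇒ sig = ⟨2 | 1 1⟩
  {3,10}:  v_{3} + v_{10} = v_{4} + v_{7}  ⇒ sig = ⟨2 | 1 1⟩
  {5,6}:  v_{5} + v_{6} = v_{1} + v_{3}  ⇒ sig = ⟨2 | 1 1⟩
  {4,9}:  v_{4} + v_{9} = v_{1} + v_{2} + v_{7}  ⇒ sig = ⟨2 | 1 1 1⟩
  {6,9}:  v_{6} + v_{9} = v_{1} + v_{2} + v_{8}  ⇒ sig = ⟨2 | 1 1 1⟩
  {6,10}:  v_{6} + v_{10} = v_{1} + v_{2} + v_{4}  ⇒ sig = ⟨2 | 1 1 1⟩
  {8,10}:  v_{8} + v_{10} = v_{1} + v_{2} + v_{7}  ⇒ sig = ⟨2 | 1 1 1⟩
  {5,9}:  v_{5} + v_{9} = v_{1} + 2·v_{7} + v_{8}  ⇒ sig = ⟨2 | 1 1 2⟩
  {5,10}:  v_{5} + v_{10} = v_{1} + v_{4} + 2·v_{7}  ⇒ sig = ⟨2 | 1 1 2⟩
  {9,10}:  v_{9} + v_{10} = 2·v_{1} + 2·v_{2} + 2·v_{7}  ⇒ sig = ⟨2 | 2 2 2⟩
  {1,2,3}:  v_{1} + v_{2} + v_{3} = 0  ⇒ sig = ⟨3 | 0⟩
  {1,3,7}:  v_{1} + v_{3} + v_{7} = v_{5}  ⇒ sig = ⟨3 | 1⟩
  {1,2,4,7}:  v_{1} + v_{2} + v_{4} + v_{7} = v_{10}  ⇒ sig = ⟨4 | 1⟩
  {1,2,7,8}:  v_{1} + v_{2} + v_{7} + v_{8} = v_{9}  ⇒ sig = ⟨4 | 1⟩

Signatures (|P|; sorted positive RHS coefficients), sorted:
{ ⟨2 | 0⟩ ×2,  ⟨2 | 1⟩,  ⟨2 | 1 1⟩ ×3,  ⟨2 | 1 1 1⟩ ×4,  ⟨2 | 1 1 2⟩ ×2,  ⟨2 | 2 2 2⟩,  ⟨3 | 0⟩,  ⟨3 | 1⟩,  ⟨4 | 1⟩ ×2 }


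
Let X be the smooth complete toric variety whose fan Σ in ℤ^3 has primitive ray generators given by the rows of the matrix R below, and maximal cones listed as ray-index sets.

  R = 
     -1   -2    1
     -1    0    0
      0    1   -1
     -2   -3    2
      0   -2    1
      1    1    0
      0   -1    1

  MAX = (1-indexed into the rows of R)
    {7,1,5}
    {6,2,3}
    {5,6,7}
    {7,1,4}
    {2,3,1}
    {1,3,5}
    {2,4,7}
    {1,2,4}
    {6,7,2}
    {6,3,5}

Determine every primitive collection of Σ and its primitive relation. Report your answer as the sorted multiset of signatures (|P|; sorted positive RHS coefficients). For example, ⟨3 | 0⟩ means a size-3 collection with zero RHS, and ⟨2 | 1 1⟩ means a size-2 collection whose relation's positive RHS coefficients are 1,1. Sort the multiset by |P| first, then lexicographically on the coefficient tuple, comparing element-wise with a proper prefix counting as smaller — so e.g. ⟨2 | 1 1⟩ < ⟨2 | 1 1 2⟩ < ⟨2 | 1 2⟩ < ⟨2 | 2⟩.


|primitive collections| = 7. Relations:

  • {3,7}:  v_{3} + v_{7} = 0  ⇒ sig = ⟨2 | 0⟩
  • {1,6}:  v_{1} + v_{6} = v_{7}  ⇒ sig = ⟨2 | 1⟩
  • {2,5}:  v_{2} + v_{5} = v_{1}  ⇒ sig = ⟨2 | 1⟩
  • {3,4}:  v_{3} + v_{4} = v_{1} + v_{2}  ⇒ sig = ⟨2 | 1 1⟩
  • {4,5}:  v_{4} + v_{5} = 2·v_{1} + v_{7}  ⇒ sig = ⟨2 | 1 2⟩
  • {4,6}:  v_{4} + v_{6} = v_{2} + 2·v_{7}  ⇒ sig = ⟨2 | 1 2⟩
  • {1,2,7}:  v_{1} + v_{2} + v_{7} = v_{4}  ⇒ sig = ⟨3 | 1⟩

Signatures (|P|; sorted positive RHS coefficients), sorted:
    |P|=2: 6 collections, coeffs (), (1), (1), (1,1), (1,2), (1,2)
    |P|=3: 1 collection, coeffs (1)


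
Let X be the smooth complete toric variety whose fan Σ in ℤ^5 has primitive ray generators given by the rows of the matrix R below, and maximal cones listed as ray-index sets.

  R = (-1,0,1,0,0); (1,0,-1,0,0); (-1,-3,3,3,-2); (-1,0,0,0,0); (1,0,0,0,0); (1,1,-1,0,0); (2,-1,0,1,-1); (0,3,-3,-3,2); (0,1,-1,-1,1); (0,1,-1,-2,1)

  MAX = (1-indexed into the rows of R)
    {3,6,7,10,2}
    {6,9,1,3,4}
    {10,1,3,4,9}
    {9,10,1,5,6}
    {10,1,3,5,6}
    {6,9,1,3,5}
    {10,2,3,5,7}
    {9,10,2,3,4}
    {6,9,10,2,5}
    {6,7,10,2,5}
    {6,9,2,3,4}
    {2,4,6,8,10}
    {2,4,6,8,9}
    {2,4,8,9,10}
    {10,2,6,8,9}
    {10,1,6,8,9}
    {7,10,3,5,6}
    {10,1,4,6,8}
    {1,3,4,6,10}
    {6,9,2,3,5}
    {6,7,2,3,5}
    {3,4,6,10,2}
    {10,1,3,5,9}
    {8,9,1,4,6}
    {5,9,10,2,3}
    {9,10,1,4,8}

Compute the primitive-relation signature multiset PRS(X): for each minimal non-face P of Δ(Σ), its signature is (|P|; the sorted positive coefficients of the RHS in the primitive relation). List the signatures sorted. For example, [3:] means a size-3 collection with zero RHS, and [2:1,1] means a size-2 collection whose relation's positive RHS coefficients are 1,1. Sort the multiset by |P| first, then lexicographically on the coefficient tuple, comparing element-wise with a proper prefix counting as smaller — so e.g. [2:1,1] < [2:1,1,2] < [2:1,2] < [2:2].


Σ has 11 primitive collections:

  P = {1,2}:  v_{1} + v_{2} = 0 — sig = [2:]
  P = {4,5}:  v_{4} + v_{5} = 0 — sig = [2:]
  P = {3,8}:  v_{3} + v_{8} = v_{4} — sig = [2:1]
  P = {7,9}:  v_{7} + v_{9} = v_{2} + v_{5} — sig = [2:1,1]
  P = {5,8}:  v_{5} + v_{8} = v_{6} + v_{9} + v_{10} — sig = [2:1,1,1]
  P = {7,8}:  v_{7} + v_{8} = v_{2} + v_{6} + v_{10} — sig = [2:1,1,1]
  P = {1,7}:  v_{1} + v_{7} = v_{3} + v_{5} + v_{6} + v_{10} — sig = [2:1,1,1,1]
  P = {4,7}:  v_{4} + v_{7} = v_{2} + v_{3} + v_{6} + v_{10} — sig = [2:1,1,1,1]
  P = {3,6,9,10}:  v_{3} + v_{6} + v_{9} + v_{10} = 0 — sig = [4:]
  P = {4,6,9,10}:  v_{4} + v_{6} + v_{9} + v_{10} = v_{8} — sig = [4:1]
  P = {2,3,5,6,10}:  v_{2} + v_{3} + v_{5} + v_{6} + v_{10} = v_{7} — sig = [5:1]

Signatures (|P|; sorted positive RHS coefficients), sorted:
[[2:], [2:], [2:1], [2:1,1], [2:1,1,1], [2:1,1,1], [2:1,1,1,1], [2:1,1,1,1], [4:], [4:1], [5:1]]


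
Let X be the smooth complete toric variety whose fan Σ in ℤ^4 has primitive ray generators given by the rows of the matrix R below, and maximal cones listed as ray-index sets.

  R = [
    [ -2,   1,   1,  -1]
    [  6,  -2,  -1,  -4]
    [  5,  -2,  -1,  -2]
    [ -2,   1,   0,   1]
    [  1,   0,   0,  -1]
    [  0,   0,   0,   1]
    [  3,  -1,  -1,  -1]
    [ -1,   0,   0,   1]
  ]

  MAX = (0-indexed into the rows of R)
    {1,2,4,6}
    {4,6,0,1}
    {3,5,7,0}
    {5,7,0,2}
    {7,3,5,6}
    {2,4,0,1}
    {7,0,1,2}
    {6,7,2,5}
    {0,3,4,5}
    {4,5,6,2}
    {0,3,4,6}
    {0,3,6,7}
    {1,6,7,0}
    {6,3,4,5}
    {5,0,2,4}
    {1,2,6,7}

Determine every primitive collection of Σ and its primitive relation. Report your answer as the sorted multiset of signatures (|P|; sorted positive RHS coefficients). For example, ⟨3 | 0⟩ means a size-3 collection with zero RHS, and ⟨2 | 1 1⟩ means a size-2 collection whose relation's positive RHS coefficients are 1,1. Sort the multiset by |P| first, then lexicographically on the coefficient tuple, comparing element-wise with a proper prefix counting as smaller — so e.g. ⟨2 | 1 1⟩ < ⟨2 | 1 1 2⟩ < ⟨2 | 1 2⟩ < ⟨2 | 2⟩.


Δ(Σ) — 8 vertices, 6 min non-faces:

  {4,7}:  v_{4} + v_{7} = 0  ⟹  sig = ⟨2 | 0⟩
  {2,3}:  v_{2} + v_{3} = v_{6}  ⟹  sig = ⟨2 | 1⟩
  {1,5}:  v_{1} + v_{5} = v_{2} + v_{4}  ⟹  sig = ⟨2 | 1 1⟩
  {1,3}:  v_{1} + v_{3} = v_{0} + 2·v_{6}  ⟹  sig = ⟨2 | 1 2⟩
  {0,2,6}:  v_{0} + v_{2} + v_{6} = v_{1}  ⟹  sig = ⟨3 | 1⟩
  {0,5,6}:  v_{0} + v_{5} + v_{6} = v_{4}  ⟹  sig = ⟨3 | 1⟩

Sorted signature multiset PRS(X):
{ ⟨2 | 0⟩,  ⟨2 | 1⟩,  ⟨2 | 1 1⟩,  ⟨2 | 1 2⟩,  ⟨3 | 1⟩ ×2 }


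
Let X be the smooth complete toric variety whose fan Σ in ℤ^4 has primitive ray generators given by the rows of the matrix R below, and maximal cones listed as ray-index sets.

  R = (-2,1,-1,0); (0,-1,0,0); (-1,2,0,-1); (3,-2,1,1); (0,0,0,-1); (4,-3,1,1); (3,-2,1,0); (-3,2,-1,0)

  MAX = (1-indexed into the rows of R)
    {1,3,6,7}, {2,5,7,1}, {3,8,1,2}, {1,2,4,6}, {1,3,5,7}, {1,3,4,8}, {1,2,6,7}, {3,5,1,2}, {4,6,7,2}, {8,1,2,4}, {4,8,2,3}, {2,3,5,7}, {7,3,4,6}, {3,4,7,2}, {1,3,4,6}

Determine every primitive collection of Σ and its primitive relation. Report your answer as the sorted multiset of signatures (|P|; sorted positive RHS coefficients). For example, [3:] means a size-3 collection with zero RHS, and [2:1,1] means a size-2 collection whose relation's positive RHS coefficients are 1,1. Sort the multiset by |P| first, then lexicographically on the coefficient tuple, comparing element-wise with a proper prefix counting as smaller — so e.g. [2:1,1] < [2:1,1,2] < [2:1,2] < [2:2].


The 9 primitive collections of Σ (r=8, n=4):

  • {7,8}:  v_{7} + v_{8} = 0  ⇒ sig = [2:]
  • {4,5}:  v_{4} + v_{5} = v_{7}  ⇒ sig = [2:1]
  • {6,8}:  v_{6} + v_{8} = v_{1} + v_{4}  ⇒ sig = [2:1,1]
  • {5,8}:  v_{5} + v_{8} = v_{1} + v_{2} + v_{3}  ⇒ sig = [2:1,1,1]
  • {5,6}:  v_{5} + v_{6} = v_{1} + 2·v_{7}  ⇒ sig = [2:1,2]
  • {1,4,7}:  v_{1} + v_{4} + v_{7} = v_{6}  ⇒ sig = [3:1]
  • {2,3,6}:  v_{2} + v_{3} + v_{6} = v_{7}  ⇒ sig = [3:1]
  • {1,2,3,4}:  v_{1} + v_{2} + v_{3} + v_{4} = 0  ⇒ sig = [4:]
  • {1,2,3,7}:  v_{1} + v_{2} + v_{3} + v_{7} = v_{5}  ⇒ sig = [4:1]

Signatures (|P|; sorted positive RHS coefficients), sorted:
    [2:]
    [2:1]
    [2:1,1]
    [2:1,1,1]
    [2:1,2]
    [3:1]
    [3:1]
    [4:]
    [4:1]


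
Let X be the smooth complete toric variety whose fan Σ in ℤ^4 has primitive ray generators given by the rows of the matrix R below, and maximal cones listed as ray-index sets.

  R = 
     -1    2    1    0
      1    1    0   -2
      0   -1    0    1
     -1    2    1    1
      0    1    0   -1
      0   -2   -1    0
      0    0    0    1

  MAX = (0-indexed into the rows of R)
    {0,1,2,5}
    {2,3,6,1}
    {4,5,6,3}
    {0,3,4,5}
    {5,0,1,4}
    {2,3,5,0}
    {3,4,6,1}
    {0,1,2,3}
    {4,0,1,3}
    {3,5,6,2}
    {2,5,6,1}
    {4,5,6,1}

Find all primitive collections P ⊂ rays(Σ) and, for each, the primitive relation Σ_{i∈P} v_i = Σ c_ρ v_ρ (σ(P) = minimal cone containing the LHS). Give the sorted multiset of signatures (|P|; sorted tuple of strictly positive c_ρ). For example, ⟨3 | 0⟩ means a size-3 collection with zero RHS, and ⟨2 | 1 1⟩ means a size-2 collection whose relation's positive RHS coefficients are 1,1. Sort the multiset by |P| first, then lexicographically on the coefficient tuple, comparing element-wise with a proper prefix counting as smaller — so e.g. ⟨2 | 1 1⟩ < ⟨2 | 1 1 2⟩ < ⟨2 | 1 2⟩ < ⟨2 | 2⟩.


Σ has 3 primitive collections:

  {2,4}:  v_{2} + v_{4} = 0 — sig = ⟨2 | 0⟩
  {0,6}:  v_{0} + v_{6} = v_{3} — sig = ⟨2 | 1⟩
  {1,3,5}:  v_{1} + v_{3} + v_{5} = v_{4} — sig = ⟨3 | 1⟩

so the primitive-relation signature multiset is
    ⟨2 | 0⟩
    ⟨2 | 1⟩
    ⟨3 | 1⟩


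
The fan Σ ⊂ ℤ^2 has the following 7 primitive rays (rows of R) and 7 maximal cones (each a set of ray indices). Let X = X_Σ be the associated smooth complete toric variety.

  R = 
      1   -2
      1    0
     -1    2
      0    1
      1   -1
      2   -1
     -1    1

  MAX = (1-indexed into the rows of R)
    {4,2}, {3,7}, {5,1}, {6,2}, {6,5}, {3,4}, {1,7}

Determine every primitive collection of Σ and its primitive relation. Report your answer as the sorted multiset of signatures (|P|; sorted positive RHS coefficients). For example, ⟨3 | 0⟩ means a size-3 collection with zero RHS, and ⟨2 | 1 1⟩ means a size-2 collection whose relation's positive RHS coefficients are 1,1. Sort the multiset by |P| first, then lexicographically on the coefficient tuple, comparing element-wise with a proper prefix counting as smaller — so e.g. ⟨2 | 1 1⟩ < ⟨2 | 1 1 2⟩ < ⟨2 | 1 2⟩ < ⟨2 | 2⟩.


Minimal non-faces — 14 found among 7 rays, 7 max cones:

  P = {1,3}:  v_{1} + v_{3} = 0  ⇒ sig = ⟨2 | 0⟩
  P = {5,7}:  v_{5} + v_{7} = 0  ⇒ sig = ⟨2 | 0⟩
  P = {1,4}:  v_{1} + v_{4} = v_{5}  ⇒ sig = ⟨2 | 1⟩
  P = {2,5}:  v_{2} + v_{5} = v_{6}  ⇒ sig = ⟨2 | 1⟩
  P = {2,7}:  v_{2} + v_{7} = v_{4}  ⇒ sig = ⟨2 | 1⟩
  P = {3,5}:  v_{3} + v_{5} = v_{4}  ⇒ sig = ⟨2 | 1⟩
  P = {4,5}:  v_{4} + v_{5} = v_{2}  ⇒ sig = ⟨2 | 1⟩
  P = {4,7}:  v_{4} + v_{7} = v_{3}  ⇒ sig = ⟨2 | 1⟩
  P = {6,7}:  v_{6} + v_{7} = v_{2}  ⇒ sig = ⟨2 | 1⟩
  P = {3,6}:  v_{3} + v_{6} = v_{2} + v_{4}  ⇒ sig = ⟨2 | 1 1⟩
  P = {1,2}:  v_{1} + v_{2} = 2·v_{5}  ⇒ sig = ⟨2 | 2⟩
  P = {2,3}:  v_{2} + v_{3} = 2·v_{4}  ⇒ sig = ⟨2 | 2⟩
  P = {4,6}:  v_{4} + v_{6} = 2·v_{2}  ⇒ sig = ⟨2 | 2⟩
  P = {1,6}:  v_{1} + v_{6} = 3·v_{5}  ⇒ sig = ⟨2 | 3⟩

Hence PRS(X_Σ) =
    ⟨2 | 0⟩
    ⟨2 | 0⟩
    ⟨2 | 1⟩
    ⟨2 | 1⟩
    ⟨2 | 1⟩
    ⟨2 | 1⟩
    ⟨2 | 1⟩
    ⟨2 | 1⟩
    ⟨2 | 1⟩
    ⟨2 | 1 1⟩
    ⟨2 | 2⟩
    ⟨2 | 2⟩
    ⟨2 | 2⟩
    ⟨2 | 3⟩


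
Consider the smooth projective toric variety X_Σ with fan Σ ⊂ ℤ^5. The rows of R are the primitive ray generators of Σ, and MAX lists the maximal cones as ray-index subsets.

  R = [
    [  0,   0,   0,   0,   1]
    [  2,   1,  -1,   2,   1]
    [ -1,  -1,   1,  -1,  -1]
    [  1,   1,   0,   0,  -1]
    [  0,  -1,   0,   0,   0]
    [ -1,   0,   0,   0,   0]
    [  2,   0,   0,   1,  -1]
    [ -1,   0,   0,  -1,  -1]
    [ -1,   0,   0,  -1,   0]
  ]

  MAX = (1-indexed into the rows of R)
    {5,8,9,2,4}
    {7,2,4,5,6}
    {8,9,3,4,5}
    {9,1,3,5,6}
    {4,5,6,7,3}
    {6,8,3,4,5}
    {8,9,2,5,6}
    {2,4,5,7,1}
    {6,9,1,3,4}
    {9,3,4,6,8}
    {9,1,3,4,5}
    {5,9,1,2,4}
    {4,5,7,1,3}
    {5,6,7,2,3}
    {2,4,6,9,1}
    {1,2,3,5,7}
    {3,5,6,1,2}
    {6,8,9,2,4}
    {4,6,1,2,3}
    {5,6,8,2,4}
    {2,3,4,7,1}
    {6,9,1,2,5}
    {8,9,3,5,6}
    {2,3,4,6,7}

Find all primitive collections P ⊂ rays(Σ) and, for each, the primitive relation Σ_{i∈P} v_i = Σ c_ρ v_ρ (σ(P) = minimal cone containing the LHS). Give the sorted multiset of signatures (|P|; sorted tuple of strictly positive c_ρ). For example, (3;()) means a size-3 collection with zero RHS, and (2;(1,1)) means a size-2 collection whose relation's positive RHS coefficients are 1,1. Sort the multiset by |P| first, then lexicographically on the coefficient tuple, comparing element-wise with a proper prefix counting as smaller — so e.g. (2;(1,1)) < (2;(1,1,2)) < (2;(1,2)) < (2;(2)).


9 collections generate NE(X_Σ); each relation:

  {1,8}:  v_{1} + v_{8} = v_{9}  ⟹  sig = (2;(1))
  {7,9}:  v_{7} + v_{9} = v_{4} + v_{5}  ⟹  sig = (2;(1,1))
  {7,8}:  v_{7} + v_{8} = 2·v_{4} + 2·v_{5} + v_{6}  ⟹  sig = (2;(1,2,2))
  {2,3,9}:  v_{2} + v_{3} + v_{9} = 0  ⟹  sig = (3;())
  {1,6,7}:  v_{1} + v_{6} + v_{7} = v_{2} + v_{3}  ⟹  sig = (3;(1,1))
  {2,3,8}:  v_{2} + v_{3} + v_{8} = v_{4} + v_{5} + v_{6}  ⟹  sig = (3;(1,1,1))
  {1,4,5,6}:  v_{1} + v_{4} + v_{5} + v_{6} = 0  ⟹  sig = (4;())
  {2,3,4,5}:  v_{2} + v_{3} + v_{4} + v_{5} = v_{7}  ⟹  sig = (4;(1))
  {4,5,6,9}:  v_{4} + v_{5} + v_{6} + v_{9} = v_{8}  ⟹  sig = (4;(1))

Sorted signature multiset PRS(X):
    (2;(1))
    (2;(1,1))
    (2;(1,2,2))
    (3;())
    (3;(1,1))
    (3;(1,1,1))
    (4;())
    (4;(1))
    (4;(1))


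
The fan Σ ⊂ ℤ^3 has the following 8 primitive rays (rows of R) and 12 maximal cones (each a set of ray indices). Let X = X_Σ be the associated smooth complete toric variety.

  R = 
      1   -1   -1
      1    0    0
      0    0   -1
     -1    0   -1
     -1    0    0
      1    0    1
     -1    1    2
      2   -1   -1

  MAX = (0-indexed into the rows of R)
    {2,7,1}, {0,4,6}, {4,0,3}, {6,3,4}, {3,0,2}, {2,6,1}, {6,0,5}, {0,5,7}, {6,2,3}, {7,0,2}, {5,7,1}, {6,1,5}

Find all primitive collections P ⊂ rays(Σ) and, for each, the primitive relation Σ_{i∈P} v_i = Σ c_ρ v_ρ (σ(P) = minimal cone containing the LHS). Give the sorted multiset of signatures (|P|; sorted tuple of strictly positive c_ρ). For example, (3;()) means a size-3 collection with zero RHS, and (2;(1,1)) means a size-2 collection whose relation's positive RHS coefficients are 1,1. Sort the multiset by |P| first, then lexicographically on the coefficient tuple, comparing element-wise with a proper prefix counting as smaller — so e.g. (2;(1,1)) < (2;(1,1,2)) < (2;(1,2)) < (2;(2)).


Δ(Σ) — 8 vertices, 12 min non-faces:

  • {1,4}:  v_{1} + v_{4} = 0 — sig = (2;())
  • {3,5}:  v_{3} + v_{5} = 0 — sig = (2;())
  • {0,1}:  v_{0} + v_{1} = v_{7} — sig = (2;(1))
  • {1,3}:  v_{1} + v_{3} = v_{2} — sig = (2;(1))
  • {2,4}:  v_{2} + v_{4} = v_{3} — sig = (2;(1))
  • {2,5}:  v_{2} + v_{5} = v_{1} — sig = (2;(1))
  • {4,7}:  v_{4} + v_{7} = v_{0} — sig = (2;(1))
  • {6,7}:  v_{6} + v_{7} = v_{5} — sig = (2;(1))
  • {3,7}:  v_{3} + v_{7} = v_{0} + v_{2} — sig = (2;(1,1))
  • {4,5}:  v_{4} + v_{5} = v_{0} + v_{6} — sig = (2;(1,1))
  • {0,2,6}:  v_{0} + v_{2} + v_{6} = 0 — sig = (3;())
  • {0,3,6}:  v_{0} + v_{3} + v_{6} = v_{4} — sig = (3;(1))

Hence PRS(X_Σ) =
[(2;()), (2;()), (2;(1)), (2;(1)), (2;(1)), (2;(1)), (2;(1)), (2;(1)), (2;(1,1)), (2;(1,1)), (3;()), (3;(1))]


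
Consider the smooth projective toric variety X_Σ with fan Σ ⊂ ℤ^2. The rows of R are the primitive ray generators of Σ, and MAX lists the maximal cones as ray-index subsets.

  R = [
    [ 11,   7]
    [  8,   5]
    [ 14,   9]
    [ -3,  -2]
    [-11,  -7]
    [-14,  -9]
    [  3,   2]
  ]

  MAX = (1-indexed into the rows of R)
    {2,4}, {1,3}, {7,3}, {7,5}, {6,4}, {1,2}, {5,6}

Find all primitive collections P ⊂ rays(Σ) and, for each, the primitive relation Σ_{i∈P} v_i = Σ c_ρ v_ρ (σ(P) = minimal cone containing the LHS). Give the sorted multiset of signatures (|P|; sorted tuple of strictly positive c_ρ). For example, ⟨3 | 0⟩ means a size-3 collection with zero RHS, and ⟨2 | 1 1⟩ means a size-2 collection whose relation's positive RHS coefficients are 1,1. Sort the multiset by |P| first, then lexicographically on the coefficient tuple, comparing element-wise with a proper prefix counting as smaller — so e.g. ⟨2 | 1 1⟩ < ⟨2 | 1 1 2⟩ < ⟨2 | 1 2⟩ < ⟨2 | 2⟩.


14 collections generate NE(X_Σ); each relation:

  • {1,5}:  v_{1} + v_{5} = 0 — sig = ⟨2 | 0⟩
  • {3,6}:  v_{3} + v_{6} = 0 — sig = ⟨2 | 0⟩
  • {4,7}:  v_{4} + v_{7} = 0 — sig = ⟨2 | 0⟩
  • {1,4}:  v_{1} + v_{4} = v_{2} — sig = ⟨2 | 1⟩
  • {1,6}:  v_{1} + v_{6} = v_{4} — sig = ⟨2 | 1⟩
  • {1,7}:  v_{1} + v_{7} = v_{3} — sig = ⟨2 | 1⟩
  • {2,5}:  v_{2} + v_{5} = v_{4} — sig = ⟨2 | 1⟩
  • {2,7}:  v_{2} + v_{7} = v_{1} — sig = ⟨2 | 1⟩
  • {3,4}:  v_{3} + v_{4} = v_{1} — sig = ⟨2 | 1⟩
  • {3,5}:  v_{3} + v_{5} = v_{7} — sig = ⟨2 | 1⟩
  • {4,5}:  v_{4} + v_{5} = v_{6} — sig = ⟨2 | 1⟩
  • {6,7}:  v_{6} + v_{7} = v_{5} — sig = ⟨2 | 1⟩
  • {2,3}:  v_{2} + v_{3} = 2·v_{1} — sig = ⟨2 | 2⟩
  • {2,6}:  v_{2} + v_{6} = 2·v_{4} — sig = ⟨2 | 2⟩

Signatures (|P|; sorted positive RHS coefficients), sorted:
    |P|=2: 14 collections, coeffs (), (), (), (1), (1), (1), (1), (1), (1), (1), (1), (1), (2), (2)


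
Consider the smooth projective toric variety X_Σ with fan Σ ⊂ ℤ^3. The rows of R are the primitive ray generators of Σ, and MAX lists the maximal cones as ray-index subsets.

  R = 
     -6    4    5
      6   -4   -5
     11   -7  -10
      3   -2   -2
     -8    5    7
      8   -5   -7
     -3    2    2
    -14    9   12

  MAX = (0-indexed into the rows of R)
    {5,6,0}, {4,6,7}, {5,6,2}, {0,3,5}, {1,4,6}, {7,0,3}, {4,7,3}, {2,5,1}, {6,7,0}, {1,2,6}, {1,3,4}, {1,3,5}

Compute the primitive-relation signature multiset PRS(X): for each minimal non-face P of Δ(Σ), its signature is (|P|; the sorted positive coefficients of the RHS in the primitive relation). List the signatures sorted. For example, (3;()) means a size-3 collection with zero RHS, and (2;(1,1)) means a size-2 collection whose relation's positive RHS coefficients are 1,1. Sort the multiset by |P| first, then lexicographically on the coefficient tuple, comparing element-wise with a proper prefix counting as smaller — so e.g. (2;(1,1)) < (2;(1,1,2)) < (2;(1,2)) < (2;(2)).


Minimal non-faces — 11 found among 8 rays, 12 max cones:

  {0,1}:  v_{0} + v_{1} = 0 — sig = (2;())
  {3,6}:  v_{3} + v_{6} = 0 — sig = (2;())
  {4,5}:  v_{4} + v_{5} = 0 — sig = (2;())
  {0,4}:  v_{0} + v_{4} = v_{7} — sig = (2;(1))
  {1,7}:  v_{1} + v_{7} = v_{4} — sig = (2;(1))
  {2,7}:  v_{2} + v_{7} = v_{6} — sig = (2;(1))
  {5,7}:  v_{5} + v_{7} = v_{0} — sig = (2;(1))
  {0,2}:  v_{0} + v_{2} = v_{5} + v_{6} — sig = (2;(1,1))
  {2,3}:  v_{2} + v_{3} = v_{1} + v_{5} — sig = (2;(1,1))
  {2,4}:  v_{2} + v_{4} = v_{1} + v_{6} — sig = (2;(1,1))
  {1,5,6}:  v_{1} + v_{5} + v_{6} = v_{2} — sig = (3;(1))

Hence PRS(X_Σ) =
    |P|=2: 10 collections, coeffs (), (), (), (1), (1), (1), (1), (1,1), (1,1), (1,1)
    |P|=3: 1 collection, coeffs (1)


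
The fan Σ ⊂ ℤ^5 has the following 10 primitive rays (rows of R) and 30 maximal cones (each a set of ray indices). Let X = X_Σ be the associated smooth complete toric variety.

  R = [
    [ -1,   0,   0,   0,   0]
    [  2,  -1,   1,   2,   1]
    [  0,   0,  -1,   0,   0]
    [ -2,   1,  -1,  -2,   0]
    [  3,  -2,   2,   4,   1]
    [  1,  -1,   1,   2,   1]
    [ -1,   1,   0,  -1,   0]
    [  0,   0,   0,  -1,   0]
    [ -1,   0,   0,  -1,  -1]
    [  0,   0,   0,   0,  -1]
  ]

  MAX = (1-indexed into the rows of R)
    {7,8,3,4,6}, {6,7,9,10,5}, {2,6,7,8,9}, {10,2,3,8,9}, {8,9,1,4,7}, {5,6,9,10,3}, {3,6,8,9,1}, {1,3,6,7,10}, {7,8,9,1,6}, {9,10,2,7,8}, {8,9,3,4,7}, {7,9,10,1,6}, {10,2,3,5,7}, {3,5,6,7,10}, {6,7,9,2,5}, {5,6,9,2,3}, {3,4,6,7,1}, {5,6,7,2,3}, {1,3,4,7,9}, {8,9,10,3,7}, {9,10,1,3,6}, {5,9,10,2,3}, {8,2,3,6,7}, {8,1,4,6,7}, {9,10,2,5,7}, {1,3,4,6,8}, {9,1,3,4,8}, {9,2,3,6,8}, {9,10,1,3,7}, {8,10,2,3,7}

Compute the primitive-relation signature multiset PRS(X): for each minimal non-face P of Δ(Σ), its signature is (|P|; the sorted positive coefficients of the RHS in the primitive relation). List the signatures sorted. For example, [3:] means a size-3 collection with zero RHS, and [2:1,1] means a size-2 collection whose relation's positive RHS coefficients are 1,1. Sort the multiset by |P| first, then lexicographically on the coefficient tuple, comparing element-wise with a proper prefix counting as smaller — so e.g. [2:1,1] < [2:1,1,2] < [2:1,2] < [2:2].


|primitive collections| = 14. Relations:

  {1,2}:  v_{1} + v_{2} = v_{6}  ⟹  sig = [2:1]
  {4,5}:  v_{4} + v_{5} = v_{6}  ⟹  sig = [2:1]
  {4,10}:  v_{4} + v_{10} = v_{3} + v_{7} + v_{9}  ⟹  sig = [2:1,1,1]
  {2,4}:  v_{2} + v_{4} = v_{3} + v_{6} + v_{7} + v_{8}  ⟹  sig = [2:1,1,1,1]
  {1,5}:  v_{1} + v_{5} = 2·v_{6} + v_{10}  ⟹  sig = [2:1,2]
  {5,8}:  v_{5} + v_{8} = 2·v_{2} + v_{9}  ⟹  sig = [2:1,2]
  {1,8,10}:  v_{1} + v_{8} + v_{10} = v_{9}  ⟹  sig = [3:1]
  {2,6,10}:  v_{2} + v_{6} + v_{10} = v_{5}  ⟹  sig = [3:1]
  {6,8,10}:  v_{6} + v_{8} + v_{10} = v_{2} + v_{9}  ⟹  sig = [3:1,1]
  {4,6,9}:  v_{4} + v_{6} + v_{9} = 2·v_{1} + v_{8}  ⟹  sig = [3:1,2]
  {2,3,7,9}:  v_{2} + v_{3} + v_{7} + v_{9} = 0  ⟹  sig = [4:]
  {1,3,7,8}:  v_{1} + v_{3} + v_{7} + v_{8} = v_{4}  ⟹  sig = [4:1]
  {3,6,7,9}:  v_{3} + v_{6} + v_{7} + v_{9} = v_{1}  ⟹  sig = [4:1]
  {3,5,7,9}:  v_{3} + v_{5} + v_{7} + v_{9} = v_{6} + v_{10}  ⟹  sig = [4:1,1]

Hence PRS(X_Σ) =
[[2:1], [2:1], [2:1,1,1], [2:1,1,1,1], [2:1,2], [2:1,2], [3:1], [3:1], [3:1,1], [3:1,2], [4:], [4:1], [4:1], [4:1,1]]


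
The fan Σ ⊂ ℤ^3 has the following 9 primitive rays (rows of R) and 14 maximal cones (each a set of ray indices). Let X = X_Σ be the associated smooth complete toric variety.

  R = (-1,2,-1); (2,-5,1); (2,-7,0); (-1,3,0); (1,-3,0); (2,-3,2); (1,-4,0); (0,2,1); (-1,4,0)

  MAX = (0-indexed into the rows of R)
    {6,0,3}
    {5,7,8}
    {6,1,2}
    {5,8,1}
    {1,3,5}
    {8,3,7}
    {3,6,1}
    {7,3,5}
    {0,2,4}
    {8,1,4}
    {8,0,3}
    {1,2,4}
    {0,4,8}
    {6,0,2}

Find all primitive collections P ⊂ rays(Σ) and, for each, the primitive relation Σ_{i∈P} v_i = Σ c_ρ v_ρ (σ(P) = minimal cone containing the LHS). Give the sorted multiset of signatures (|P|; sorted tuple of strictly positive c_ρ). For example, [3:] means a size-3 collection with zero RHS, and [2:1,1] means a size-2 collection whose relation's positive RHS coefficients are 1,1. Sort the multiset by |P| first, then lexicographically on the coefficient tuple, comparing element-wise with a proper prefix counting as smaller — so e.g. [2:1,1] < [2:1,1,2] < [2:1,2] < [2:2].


17 collections generate NE(X_Σ); each relation:

  P={3,4}:  v_{3} + v_{4} = 0  so sig = [2:]
  P={6,8}:  v_{6} + v_{8} = 0  so sig = [2:]
  P={0,1}:  v_{0} + v_{1} = v_{4}  so sig = [2:1]
  P={0,7}:  v_{0} + v_{7} = v_{8}  so sig = [2:1]
  P={1,7}:  v_{1} + v_{7} = v_{5}  so sig = [2:1]
  P={2,3}:  v_{2} + v_{3} = v_{6}  so sig = [2:1]
  P={2,7}:  v_{2} + v_{7} = v_{1}  so sig = [2:1]
  P={2,8}:  v_{2} + v_{8} = v_{4}  so sig = [2:1]
  P={4,6}:  v_{4} + v_{6} = v_{2}  so sig = [2:1]
  P={0,5}:  v_{0} + v_{5} = v_{1} + v_{8}  so sig = [2:1,1]
  P={4,7}:  v_{4} + v_{7} = v_{1} + v_{8}  so sig = [2:1,1]
  P={6,7}:  v_{6} + v_{7} = v_{1} + v_{3}  so sig = [2:1,1]
  P={4,5}:  v_{4} + v_{5} = 2·v_{1} + v_{8}  so sig = [2:1,2]
  P={5,6}:  v_{5} + v_{6} = 2·v_{1} + v_{3}  so sig = [2:1,2]
  P={2,5}:  v_{2} + v_{5} = 2·v_{1}  so sig = [2:2]
  P={1,3,8}:  v_{1} + v_{3} + v_{8} = v_{7}  so sig = [3:1]
  P={3,5,8}:  v_{3} + v_{5} + v_{8} = 2·v_{7}  so sig = [3:2]

Hence PRS(X_Σ) =
[[2:], [2:], [2:1], [2:1], [2:1], [2:1], [2:1], [2:1], [2:1], [2:1,1], [2:1,1], [2:1,1], [2:1,2], [2:1,2], [2:2], [3:1], [3:2]]


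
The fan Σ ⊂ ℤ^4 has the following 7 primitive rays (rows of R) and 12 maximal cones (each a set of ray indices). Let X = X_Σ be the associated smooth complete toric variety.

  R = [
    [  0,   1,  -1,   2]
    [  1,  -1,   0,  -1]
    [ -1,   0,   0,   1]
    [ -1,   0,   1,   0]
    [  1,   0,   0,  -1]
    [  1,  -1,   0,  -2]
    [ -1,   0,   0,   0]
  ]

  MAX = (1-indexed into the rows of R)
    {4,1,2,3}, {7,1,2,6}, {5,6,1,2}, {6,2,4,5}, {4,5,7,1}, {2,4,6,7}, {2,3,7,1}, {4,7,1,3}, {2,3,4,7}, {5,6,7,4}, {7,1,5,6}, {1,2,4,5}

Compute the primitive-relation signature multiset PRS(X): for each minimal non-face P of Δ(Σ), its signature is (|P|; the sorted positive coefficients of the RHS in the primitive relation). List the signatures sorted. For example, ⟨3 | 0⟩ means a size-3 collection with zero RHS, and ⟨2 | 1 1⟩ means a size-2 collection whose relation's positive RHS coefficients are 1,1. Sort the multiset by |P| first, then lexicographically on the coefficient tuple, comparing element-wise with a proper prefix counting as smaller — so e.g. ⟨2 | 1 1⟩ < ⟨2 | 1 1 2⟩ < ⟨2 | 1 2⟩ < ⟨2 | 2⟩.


Primitive collections (5):

  P={3,5}:  v_{3} + v_{5} = 0 ; sig = ⟨2 | 0⟩
  P={3,6}:  v_{3} + v_{6} = v_{2} + v_{7} ; sig = ⟨2 | 1 1⟩
  P={1,4,6}:  v_{1} + v_{4} + v_{6} = 0 ; sig = ⟨3 | 0⟩
  P={2,5,7}:  v_{2} + v_{5} + v_{7} = v_{6} ; sig = ⟨3 | 1⟩
  P={1,2,4,7}:  v_{1} + v_{2} + v_{4} + v_{7} = v_{3} ; sig = ⟨4 | 1⟩

Sorted signature multiset PRS(X):
    ⟨2 | 0⟩
    ⟨2 | 1 1⟩
    ⟨3 | 0⟩
    ⟨3 | 1⟩
    ⟨4 | 1⟩


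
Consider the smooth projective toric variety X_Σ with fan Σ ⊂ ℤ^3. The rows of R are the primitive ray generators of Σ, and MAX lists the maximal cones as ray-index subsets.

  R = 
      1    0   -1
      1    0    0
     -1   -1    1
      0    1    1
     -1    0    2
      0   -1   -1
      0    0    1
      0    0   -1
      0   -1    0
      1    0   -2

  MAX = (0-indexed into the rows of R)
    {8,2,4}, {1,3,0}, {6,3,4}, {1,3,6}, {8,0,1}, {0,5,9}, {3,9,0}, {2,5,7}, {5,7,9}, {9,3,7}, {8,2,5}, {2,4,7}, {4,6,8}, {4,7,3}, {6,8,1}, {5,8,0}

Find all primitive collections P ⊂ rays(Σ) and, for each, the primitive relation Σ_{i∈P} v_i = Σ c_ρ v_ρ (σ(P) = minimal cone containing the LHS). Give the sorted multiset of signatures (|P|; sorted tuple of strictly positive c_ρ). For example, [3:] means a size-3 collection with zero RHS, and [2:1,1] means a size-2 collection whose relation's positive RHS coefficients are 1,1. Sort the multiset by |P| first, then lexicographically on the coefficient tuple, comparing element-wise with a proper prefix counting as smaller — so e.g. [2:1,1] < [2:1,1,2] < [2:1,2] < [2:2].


Δ(Σ) — 10 vertices, 21 min non-faces:

  P={3,5}:  v_{3} + v_{5} = 0  ⇒ sig = [2:]
  P={4,9}:  v_{4} + v_{9} = 0  ⇒ sig = [2:]
  P={6,7}:  v_{6} + v_{7} = 0  ⇒ sig = [2:]
  P={0,2}:  v_{0} + v_{2} = v_{8}  ⇒ sig = [2:1]
  P={0,4}:  v_{0} + v_{4} = v_{6}  ⇒ sig = [2:1]
  P={0,6}:  v_{0} + v_{6} = v_{1}  ⇒ sig = [2:1]
  P={0,7}:  v_{0} + v_{7} = v_{9}  ⇒ sig = [2:1]
  P={1,7}:  v_{1} + v_{7} = v_{0}  ⇒ sig = [2:1]
  P={2,3}:  v_{2} + v_{3} = v_{4}  ⇒ sig = [2:1]
  P={2,9}:  v_{2} + v_{9} = v_{5}  ⇒ sig = [2:1]
  P={3,8}:  v_{3} + v_{8} = v_{6}  ⇒ sig = [2:1]
  P={4,5}:  v_{4} + v_{5} = v_{2}  ⇒ sig = [2:1]
  P={5,6}:  v_{5} + v_{6} = v_{8}  ⇒ sig = [2:1]
  P={6,9}:  v_{6} + v_{9} = v_{0}  ⇒ sig = [2:1]
  P={7,8}:  v_{7} + v_{8} = v_{5}  ⇒ sig = [2:1]
  P={1,2}:  v_{1} + v_{2} = v_{6} + v_{8}  ⇒ sig = [2:1,1]
  P={1,5}:  v_{1} + v_{5} = v_{0} + v_{8}  ⇒ sig = [2:1,1]
  P={2,6}:  v_{2} + v_{6} = v_{4} + v_{8}  ⇒ sig = [2:1,1]
  P={8,9}:  v_{8} + v_{9} = v_{0} + v_{5}  ⇒ sig = [2:1,1]
  P={1,4}:  v_{1} + v_{4} = 2·v_{6}  ⇒ sig = [2:2]
  P={1,9}:  v_{1} + v_{9} = 2·v_{0}  ⇒ sig = [2:2]

Sorted signature multiset PRS(X):
[[2:], [2:], [2:], [2:1], [2:1], [2:1], [2:1], [2:1], [2:1], [2:1], [2:1], [2:1], [2:1], [2:1], [2:1], [2:1,1], [2:1,1], [2:1,1], [2:1,1], [2:2], [2:2]]


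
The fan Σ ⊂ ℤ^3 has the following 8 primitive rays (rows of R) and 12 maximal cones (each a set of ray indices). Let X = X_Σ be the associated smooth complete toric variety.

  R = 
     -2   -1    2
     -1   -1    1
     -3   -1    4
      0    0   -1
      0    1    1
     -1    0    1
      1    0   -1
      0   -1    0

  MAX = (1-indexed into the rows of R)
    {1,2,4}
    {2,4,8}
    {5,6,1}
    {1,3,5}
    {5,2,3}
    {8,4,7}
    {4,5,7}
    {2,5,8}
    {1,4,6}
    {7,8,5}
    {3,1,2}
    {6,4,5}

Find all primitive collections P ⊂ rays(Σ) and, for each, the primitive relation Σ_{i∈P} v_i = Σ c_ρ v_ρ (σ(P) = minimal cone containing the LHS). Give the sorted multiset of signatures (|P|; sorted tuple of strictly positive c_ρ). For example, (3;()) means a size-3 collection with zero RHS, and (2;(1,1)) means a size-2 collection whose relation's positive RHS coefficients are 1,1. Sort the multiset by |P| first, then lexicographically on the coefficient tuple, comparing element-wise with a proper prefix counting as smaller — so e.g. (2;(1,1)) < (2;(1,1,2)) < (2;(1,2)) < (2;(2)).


14 collections generate NE(X_Σ); each relation:

  {6,7}:  v_{6} + v_{7} = 0  →  sig = (2;())
  {1,7}:  v_{1} + v_{7} = v_{2}  →  sig = (2;(1))
  {2,6}:  v_{2} + v_{6} = v_{1}  →  sig = (2;(1))
  {2,7}:  v_{2} + v_{7} = v_{8}  →  sig = (2;(1))
  {6,8}:  v_{6} + v_{8} = v_{2}  →  sig = (2;(1))
  {3,4}:  v_{3} + v_{4} = v_{1} + v_{6}  →  sig = (2;(1,1))
  {3,6}:  v_{3} + v_{6} = 2·v_{1} + v_{5}  →  sig = (2;(1,2))
  {3,7}:  v_{3} + v_{7} = 2·v_{2} + v_{5}  →  sig = (2;(1,2))
  {3,8}:  v_{3} + v_{8} = 3·v_{2} + v_{5}  →  sig = (2;(1,3))
  {1,8}:  v_{1} + v_{8} = 2·v_{2}  →  sig = (2;(2))
  {4,5,8}:  v_{4} + v_{5} + v_{8} = 0  →  sig = (3;())
  {1,2,5}:  v_{1} + v_{2} + v_{5} = v_{3}  →  sig = (3;(1))
  {2,4,5}:  v_{2} + v_{4} + v_{5} = v_{6}  →  sig = (3;(1))
  {1,4,5}:  v_{1} + v_{4} + v_{5} = 2·v_{6}  →  sig = (3;(2))

Hence PRS(X_Σ) =
    |P|=2: 10 collections, coeffs (), (1), (1), (1), (1), (1,1), (1,2), (1,2), (1,3), (2)
    |P|=3: 4 collections, coeffs (), (1), (1), (2)


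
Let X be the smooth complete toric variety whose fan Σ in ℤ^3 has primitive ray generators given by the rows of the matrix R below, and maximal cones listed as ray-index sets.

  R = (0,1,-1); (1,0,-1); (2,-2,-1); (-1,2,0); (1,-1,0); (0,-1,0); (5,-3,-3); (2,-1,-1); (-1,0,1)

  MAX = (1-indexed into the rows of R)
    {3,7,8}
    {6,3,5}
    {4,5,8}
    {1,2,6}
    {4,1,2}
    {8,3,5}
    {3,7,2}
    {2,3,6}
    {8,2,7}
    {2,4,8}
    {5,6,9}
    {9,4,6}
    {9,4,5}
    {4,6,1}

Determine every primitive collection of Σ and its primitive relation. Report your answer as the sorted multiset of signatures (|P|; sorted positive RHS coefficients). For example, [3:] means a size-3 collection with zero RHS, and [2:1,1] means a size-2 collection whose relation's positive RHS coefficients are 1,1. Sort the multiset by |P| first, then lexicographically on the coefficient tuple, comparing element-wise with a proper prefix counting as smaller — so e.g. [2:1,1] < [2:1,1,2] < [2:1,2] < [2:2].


The 18 primitive collections of Σ (r=9, n=3):

  • {2,9}:  v_{2} + v_{9} = 0  ⟹  sig = [2:]
  • {1,5}:  v_{1} + v_{5} = v_{2}  ⟹  sig = [2:1]
  • {2,5}:  v_{2} + v_{5} = v_{8}  ⟹  sig = [2:1]
  • {3,4}:  v_{3} + v_{4} = v_{2}  ⟹  sig = [2:1]
  • {6,8}:  v_{6} + v_{8} = v_{3}  ⟹  sig = [2:1]
  • {8,9}:  v_{8} + v_{9} = v_{5}  ⟹  sig = [2:1]
  • {1,9}:  v_{1} + v_{9} = v_{4} + v_{6}  ⟹  sig = [2:1,1]
  • {3,9}:  v_{3} + v_{9} = v_{5} + v_{6}  ⟹  sig = [2:1,1]
  • {7,9}:  v_{7} + v_{9} = v_{3} + v_{8}  ⟹  sig = [2:1,1]
  • {1,3}:  v_{1} + v_{3} = 2·v_{2} + v_{6}  ⟹  sig = [2:1,2]
  • {4,7}:  v_{4} + v_{7} = 2·v_{2} + v_{8}  ⟹  sig = [2:1,2]
  • {5,7}:  v_{5} + v_{7} = v_{3} + 2·v_{8}  ⟹  sig = [2:1,2]
  • {6,7}:  v_{6} + v_{7} = v_{2} + 2·v_{3}  ⟹  sig = [2:1,2]
  • {1,7}:  v_{1} + v_{7} = 3·v_{2} + v_{3}  ⟹  sig = [2:1,3]
  • {1,8}:  v_{1} + v_{8} = 2·v_{2}  ⟹  sig = [2:2]
  • {4,5,6}:  v_{4} + v_{5} + v_{6} = 0  ⟹  sig = [3:]
  • {2,3,8}:  v_{2} + v_{3} + v_{8} = v_{7}  ⟹  sig = [3:1]
  • {2,4,6}:  v_{2} + v_{4} + v_{6} = v_{1}  ⟹  sig = [3:1]

Signatures (|P|; sorted positive RHS coefficients), sorted:
{ [2:],  [2:1] ×5,  [2:1,1] ×3,  [2:1,2] ×4,  [2:1,3],  [2:2],  [3:],  [3:1] ×2 }


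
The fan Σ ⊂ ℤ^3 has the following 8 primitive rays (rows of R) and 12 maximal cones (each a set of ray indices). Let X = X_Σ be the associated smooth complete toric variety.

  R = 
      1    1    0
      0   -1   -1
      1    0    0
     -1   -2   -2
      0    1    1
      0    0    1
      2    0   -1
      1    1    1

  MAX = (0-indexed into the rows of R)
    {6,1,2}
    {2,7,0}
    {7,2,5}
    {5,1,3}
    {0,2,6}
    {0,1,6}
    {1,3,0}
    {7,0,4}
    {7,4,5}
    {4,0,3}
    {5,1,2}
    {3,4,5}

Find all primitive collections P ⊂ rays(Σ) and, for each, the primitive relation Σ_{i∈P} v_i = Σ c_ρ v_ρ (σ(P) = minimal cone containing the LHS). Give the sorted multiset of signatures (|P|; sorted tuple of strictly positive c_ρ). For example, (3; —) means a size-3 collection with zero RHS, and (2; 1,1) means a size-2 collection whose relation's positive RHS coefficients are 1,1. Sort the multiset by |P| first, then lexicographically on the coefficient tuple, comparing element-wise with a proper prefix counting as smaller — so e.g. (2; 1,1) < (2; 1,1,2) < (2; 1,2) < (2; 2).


Σ has 11 primitive collections:

  • {1,4}:  v_{1} + v_{4} = 0  →  sig = (2; —)
  • {0,5}:  v_{0} + v_{5} = v_{7}  →  sig = (2; 1)
  • {1,7}:  v_{1} + v_{7} = v_{2}  →  sig = (2; 1)
  • {2,4}:  v_{2} + v_{4} = v_{7}  →  sig = (2; 1)
  • {3,7}:  v_{3} + v_{7} = v_{1}  →  sig = (2; 1)
  • {4,6}:  v_{4} + v_{6} = v_{0} + v_{2}  →  sig = (2; 1,1)
  • {6,7}:  v_{6} + v_{7} = v_{0} + 2·v_{2}  →  sig = (2; 1,2)
  • {3,6}:  v_{3} + v_{6} = v_{0} + 3·v_{1}  →  sig = (2; 1,3)
  • {2,3}:  v_{2} + v_{3} = 2·v_{1}  →  sig = (2; 2)
  • {5,6}:  v_{5} + v_{6} = 2·v_{2}  →  sig = (2; 2)
  • {0,1,2}:  v_{0} + v_{1} + v_{2} = v_{6}  →  sig = (3; 1)

Signatures (|P|; sorted positive RHS coefficients), sorted:
    |P|=2: 10 collections, coeffs (), (1), (1), (1), (1), (1,1), (1,2), (1,3), (2), (2)
    |P|=3: 1 collection, coeffs (1)
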